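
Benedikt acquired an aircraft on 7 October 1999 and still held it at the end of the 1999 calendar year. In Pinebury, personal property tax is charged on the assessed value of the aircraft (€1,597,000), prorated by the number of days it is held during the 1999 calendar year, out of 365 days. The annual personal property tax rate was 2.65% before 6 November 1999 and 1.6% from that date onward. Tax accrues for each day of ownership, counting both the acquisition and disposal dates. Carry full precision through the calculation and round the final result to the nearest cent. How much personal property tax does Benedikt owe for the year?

7 October – 5 November 1999: 30 days at 2.65% → €1,597,000 × 2.65% × 30/365 = €3,478.3973
6 November – 31 December 1999: 56 days at 1.6% → €1,597,000 × 1.6% × 56/365 = €3,920.3068
Total = €7,398.7041

€7,398.70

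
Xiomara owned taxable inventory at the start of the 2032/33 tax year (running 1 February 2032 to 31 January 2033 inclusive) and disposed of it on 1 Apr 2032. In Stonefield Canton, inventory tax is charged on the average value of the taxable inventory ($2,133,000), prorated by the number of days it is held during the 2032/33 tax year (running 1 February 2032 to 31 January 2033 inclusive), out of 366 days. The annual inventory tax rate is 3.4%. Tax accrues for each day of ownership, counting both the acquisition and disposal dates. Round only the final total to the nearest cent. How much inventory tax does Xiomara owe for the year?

Days held (1 Feb – 1 Apr 2032): 61 out of 366
Tax = $2,133,000 × 3.4% × 61/366 = $12,087.0000

$12,087.00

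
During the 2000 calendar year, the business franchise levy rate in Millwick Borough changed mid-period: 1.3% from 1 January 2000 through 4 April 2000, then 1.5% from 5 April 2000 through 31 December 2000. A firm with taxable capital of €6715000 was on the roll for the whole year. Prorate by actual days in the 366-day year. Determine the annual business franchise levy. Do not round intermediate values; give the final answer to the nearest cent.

1 January – 4 April 2000: 95 days at 1.3% → €6715000 × 1.3% × 95/366 = €22658.5383
5 April – 31 December 2000: 271 days at 1.5% → €6715000 × 1.5% × 271/366 = €74580.5328
Total = €97239.0710

€97239.07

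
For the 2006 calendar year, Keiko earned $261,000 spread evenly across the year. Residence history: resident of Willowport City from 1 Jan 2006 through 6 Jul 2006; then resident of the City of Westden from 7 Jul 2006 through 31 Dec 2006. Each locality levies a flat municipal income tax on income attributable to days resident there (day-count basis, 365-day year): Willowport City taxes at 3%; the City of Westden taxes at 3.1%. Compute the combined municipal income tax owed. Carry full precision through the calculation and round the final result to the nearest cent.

Willowport City, 1 Jan – 6 Jul 2006: 187 days → $261,000 × 3% × 187/365 = $4,011.5342
The City of Westden, 7 Jul – 31 Dec 2006: 178 days → $261,000 × 3.1% × 178/365 = $3,945.7479
Total = $7,957.2822

$7,957.28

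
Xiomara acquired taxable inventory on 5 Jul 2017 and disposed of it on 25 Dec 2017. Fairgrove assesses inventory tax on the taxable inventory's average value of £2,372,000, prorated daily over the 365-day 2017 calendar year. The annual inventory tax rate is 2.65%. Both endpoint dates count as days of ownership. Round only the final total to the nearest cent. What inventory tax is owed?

Days held (5 Jul – 25 Dec 2017): 174 out of 365
Tax = £2,372,000 × 2.65% × 174/365 = £29,965.1836

£29,965.18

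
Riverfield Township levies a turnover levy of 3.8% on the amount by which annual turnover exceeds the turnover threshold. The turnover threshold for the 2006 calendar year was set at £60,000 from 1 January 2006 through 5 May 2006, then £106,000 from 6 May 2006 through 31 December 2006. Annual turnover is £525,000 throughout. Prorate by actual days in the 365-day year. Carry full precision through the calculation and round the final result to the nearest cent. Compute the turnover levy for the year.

1 January – 5 May 2006: 125 days, exemption £60,000 → (£525,000 − £60,000) × 3.8% × 125/365 = £6,051.3699
6 May – 31 December 2006: 240 days, exemption £106,000 → (£525,000 − £106,000) × 3.8% × 240/365 = £10,469.2603
Total = £16,520.6301

£16,520.63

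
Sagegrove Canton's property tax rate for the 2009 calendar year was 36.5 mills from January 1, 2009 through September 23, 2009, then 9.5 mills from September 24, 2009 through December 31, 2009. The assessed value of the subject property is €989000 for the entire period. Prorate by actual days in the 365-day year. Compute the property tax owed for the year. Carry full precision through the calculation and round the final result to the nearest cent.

€28855.77

January 1 – September 23, 2009: 266 days at 36.5 mills → €989000 × 3.65% × 266/365 = €26307.4000
September 24 – December 31, 2009: 99 days at 9.5 mills → €989000 × 0.95% × 99/365 = €2548.3685
Total = €28855.7685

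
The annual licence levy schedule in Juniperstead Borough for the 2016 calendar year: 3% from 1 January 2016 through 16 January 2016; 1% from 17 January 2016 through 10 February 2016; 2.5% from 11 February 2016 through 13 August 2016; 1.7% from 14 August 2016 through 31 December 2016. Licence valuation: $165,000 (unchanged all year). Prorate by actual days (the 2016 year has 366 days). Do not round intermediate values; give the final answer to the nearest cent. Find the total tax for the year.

1 January – 16 January 2016: 16 days at 3% → $165,000 × 3% × 16/366 = $216.3934
17 January – 10 February 2016: 25 days at 1% → $165,000 × 1% × 25/366 = $112.7049
11 February – 13 August 2016: 185 days at 2.5% → $165,000 × 2.5% × 185/366 = $2,085.0410
14 August – 31 December 2016: 140 days at 1.7% → $165,000 × 1.7% × 140/366 = $1,072.9508
Total = $3,487.0902

$3,487.09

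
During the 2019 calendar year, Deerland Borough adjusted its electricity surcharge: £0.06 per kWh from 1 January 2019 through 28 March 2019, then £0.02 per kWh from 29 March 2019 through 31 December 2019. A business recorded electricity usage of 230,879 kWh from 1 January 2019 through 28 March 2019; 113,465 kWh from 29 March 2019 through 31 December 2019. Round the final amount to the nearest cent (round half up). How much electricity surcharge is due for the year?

£16,122.04

1 January – 28 March 2019: 230,879 kWh at £0.06/kWh → £13,852.74
29 March – 31 December 2019: 113,465 kWh at £0.02/kWh → £2,269.30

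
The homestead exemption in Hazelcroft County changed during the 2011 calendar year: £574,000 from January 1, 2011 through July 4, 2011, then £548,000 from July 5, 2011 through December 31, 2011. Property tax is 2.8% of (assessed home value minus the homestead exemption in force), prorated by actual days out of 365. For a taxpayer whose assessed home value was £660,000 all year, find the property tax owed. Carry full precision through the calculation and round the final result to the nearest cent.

January 1 – July 4, 2011: 185 days, exemption £574,000 → (£660,000 − £574,000) × 2.8% × 185/365 = £1,220.4932
July 5 – December 31, 2011: 180 days, exemption £548,000 → (£660,000 − £548,000) × 2.8% × 180/365 = £1,546.5205
Total = £2,767.0137

£2,767.01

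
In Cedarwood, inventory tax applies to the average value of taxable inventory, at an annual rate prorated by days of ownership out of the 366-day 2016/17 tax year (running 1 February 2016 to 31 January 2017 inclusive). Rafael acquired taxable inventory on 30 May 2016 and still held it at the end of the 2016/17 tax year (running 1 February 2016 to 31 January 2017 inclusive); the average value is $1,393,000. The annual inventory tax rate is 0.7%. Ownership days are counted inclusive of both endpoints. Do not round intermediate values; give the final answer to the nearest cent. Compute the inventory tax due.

$6,580.59

Days held (30 May 2016 – 31 January 2017): 247 out of 366
Tax = $1,393,000 × 0.7% × 247/366 = $6,580.5929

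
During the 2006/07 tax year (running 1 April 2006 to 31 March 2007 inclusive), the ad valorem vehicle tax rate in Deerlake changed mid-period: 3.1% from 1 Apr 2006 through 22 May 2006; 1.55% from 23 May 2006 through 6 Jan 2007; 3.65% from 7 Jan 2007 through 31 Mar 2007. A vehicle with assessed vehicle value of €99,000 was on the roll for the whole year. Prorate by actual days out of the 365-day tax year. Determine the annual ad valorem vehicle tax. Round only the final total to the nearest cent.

€2,231.57

1 Apr – 22 May 2006: 52 days at 3.1% → €99,000 × 3.1% × 52/365 = €437.2274
23 May 2006 – 6 Jan 2007: 229 days at 1.55% → €99,000 × 1.55% × 229/365 = €962.7411
7 Jan – 31 Mar 2007: 84 days at 3.65% → €99,000 × 3.65% × 84/365 = €831.6000
Total = €2,231.5685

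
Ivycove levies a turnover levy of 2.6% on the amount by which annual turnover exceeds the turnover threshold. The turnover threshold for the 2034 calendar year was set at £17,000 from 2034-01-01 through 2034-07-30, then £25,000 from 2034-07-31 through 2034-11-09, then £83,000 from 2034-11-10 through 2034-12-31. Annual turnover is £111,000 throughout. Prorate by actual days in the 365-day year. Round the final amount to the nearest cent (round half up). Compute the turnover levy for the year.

£2,141.40

2034-01-01 to 2034-07-30: 211 days, exemption £17,000 → (£111,000 − £17,000) × 2.6% × 211/365 = £1,412.8329
2034-07-31 to 2034-11-09: 102 days, exemption £25,000 → (£111,000 − £25,000) × 2.6% × 102/365 = £624.8548
2034-11-10 to 2034-12-31: 52 days, exemption £83,000 → (£111,000 − £83,000) × 2.6% × 52/365 = £103.7151
Total = £2,141.4027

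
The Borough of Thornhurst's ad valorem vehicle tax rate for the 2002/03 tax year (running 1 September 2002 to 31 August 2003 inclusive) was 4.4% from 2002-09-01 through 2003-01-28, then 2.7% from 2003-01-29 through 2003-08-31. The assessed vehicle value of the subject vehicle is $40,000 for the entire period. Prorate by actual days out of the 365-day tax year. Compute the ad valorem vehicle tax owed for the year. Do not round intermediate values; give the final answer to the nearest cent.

$1,359.45

2002-09-01 to 2003-01-28: 150 days at 4.4% → $40,000 × 4.4% × 150/365 = $723.2877
2003-01-29 to 2003-08-31: 215 days at 2.7% → $40,000 × 2.7% × 215/365 = $636.1644
Total = $1,359.4521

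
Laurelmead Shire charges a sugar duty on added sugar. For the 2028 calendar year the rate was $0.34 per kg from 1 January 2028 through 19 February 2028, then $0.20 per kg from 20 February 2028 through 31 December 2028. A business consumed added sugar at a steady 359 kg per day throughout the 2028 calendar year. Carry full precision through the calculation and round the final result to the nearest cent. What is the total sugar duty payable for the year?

$28,791.80

1 January – 19 February 2028: 50 days × 359 kg/day = 17,950 kg at $0.34/kg → $6,103.00
20 February – 31 December 2028: 316 days × 359 kg/day = 113,444 kg at $0.20/kg → $22,688.80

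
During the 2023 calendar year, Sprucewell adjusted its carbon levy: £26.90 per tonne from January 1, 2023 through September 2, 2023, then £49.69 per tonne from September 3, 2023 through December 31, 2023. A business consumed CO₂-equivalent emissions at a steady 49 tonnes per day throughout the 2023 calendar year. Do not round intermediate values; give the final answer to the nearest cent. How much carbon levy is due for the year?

January 1 – September 2, 2023: 245 days × 49 tonnes/day = 12,005 tonnes at £26.90/tonne → £322,934.50
September 3 – December 31, 2023: 120 days × 49 tonnes/day = 5,880 tonnes at £49.69/tonne → £292,177.20

£615,111.70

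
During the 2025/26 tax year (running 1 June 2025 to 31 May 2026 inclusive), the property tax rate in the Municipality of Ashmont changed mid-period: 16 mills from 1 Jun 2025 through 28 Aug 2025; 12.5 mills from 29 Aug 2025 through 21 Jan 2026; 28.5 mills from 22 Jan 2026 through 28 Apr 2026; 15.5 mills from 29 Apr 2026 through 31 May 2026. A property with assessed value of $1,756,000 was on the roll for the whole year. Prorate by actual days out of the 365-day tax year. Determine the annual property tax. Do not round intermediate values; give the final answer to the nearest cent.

$31,391.51

1 Jun – 28 Aug 2025: 89 days at 16 mills → $1,756,000 × 1.6% × 89/365 = $6,850.8055
29 Aug 2025 – 21 Jan 2026: 146 days at 12.5 mills → $1,756,000 × 1.25% × 146/365 = $8,780.0000
22 Jan – 28 Apr 2026: 97 days at 28.5 mills → $1,756,000 × 2.85% × 97/365 = $13,299.8959
29 Apr – 31 May 2026: 33 days at 15.5 mills → $1,756,000 × 1.55% × 33/365 = $2,460.8055
Total = $31,391.5068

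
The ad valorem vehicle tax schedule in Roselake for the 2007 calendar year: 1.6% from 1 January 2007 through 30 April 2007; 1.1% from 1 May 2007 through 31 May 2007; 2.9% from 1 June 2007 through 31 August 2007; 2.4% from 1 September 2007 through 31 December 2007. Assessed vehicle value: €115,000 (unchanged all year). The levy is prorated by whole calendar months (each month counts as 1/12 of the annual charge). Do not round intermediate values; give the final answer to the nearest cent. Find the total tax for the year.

1 January – 30 April 2007: 4 months at 1.6% → €115,000 × 1.6% × 4/12 = €613.3333
1 May – 31 May 2007: 1 month at 1.1% → €115,000 × 1.1% × 1/12 = €105.4167
1 June – 31 August 2007: 3 months at 2.9% → €115,000 × 2.9% × 3/12 = €833.7500
1 September – 31 December 2007: 4 months at 2.4% → €115,000 × 2.4% × 4/12 = €920.0000
Total = €2,472.5000

€2,472.50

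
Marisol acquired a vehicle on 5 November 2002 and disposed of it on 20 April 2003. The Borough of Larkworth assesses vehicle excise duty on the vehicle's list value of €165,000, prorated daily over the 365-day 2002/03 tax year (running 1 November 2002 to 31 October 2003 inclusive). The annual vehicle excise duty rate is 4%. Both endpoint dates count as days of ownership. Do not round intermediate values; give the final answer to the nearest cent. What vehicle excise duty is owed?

€3,019.73

Days held (5 November 2002 – 20 April 2003): 167 out of 365
Tax = €165,000 × 4% × 167/365 = €3,019.7260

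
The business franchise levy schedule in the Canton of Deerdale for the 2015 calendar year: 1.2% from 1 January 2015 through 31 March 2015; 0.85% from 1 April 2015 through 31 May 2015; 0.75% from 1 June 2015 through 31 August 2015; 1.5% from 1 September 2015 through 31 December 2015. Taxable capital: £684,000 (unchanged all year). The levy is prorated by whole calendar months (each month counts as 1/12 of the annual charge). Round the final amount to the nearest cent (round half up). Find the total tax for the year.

£7,723.50

1 January – 31 March 2015: 3 months at 1.2% → £684,000 × 1.2% × 3/12 = £2,052.0000
1 April – 31 May 2015: 2 months at 0.85% → £684,000 × 0.85% × 2/12 = £969.0000
1 June – 31 August 2015: 3 months at 0.75% → £684,000 × 0.75% × 3/12 = £1,282.5000
1 September – 31 December 2015: 4 months at 1.5% → £684,000 × 1.5% × 4/12 = £3,420.0000
Total = £7,723.5000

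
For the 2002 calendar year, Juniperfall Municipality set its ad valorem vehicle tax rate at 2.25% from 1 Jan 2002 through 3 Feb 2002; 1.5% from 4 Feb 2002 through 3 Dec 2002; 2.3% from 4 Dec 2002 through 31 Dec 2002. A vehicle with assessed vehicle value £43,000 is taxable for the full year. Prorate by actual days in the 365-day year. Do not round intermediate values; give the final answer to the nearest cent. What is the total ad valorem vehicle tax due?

1 Jan – 3 Feb 2002: 34 days at 2.25% → £43,000 × 2.25% × 34/365 = £90.1233
4 Feb – 3 Dec 2002: 303 days at 1.5% → £43,000 × 1.5% × 303/365 = £535.4384
4 Dec – 31 Dec 2002: 28 days at 2.3% → £43,000 × 2.3% × 28/365 = £75.8685
Total = £701.4301

£701.43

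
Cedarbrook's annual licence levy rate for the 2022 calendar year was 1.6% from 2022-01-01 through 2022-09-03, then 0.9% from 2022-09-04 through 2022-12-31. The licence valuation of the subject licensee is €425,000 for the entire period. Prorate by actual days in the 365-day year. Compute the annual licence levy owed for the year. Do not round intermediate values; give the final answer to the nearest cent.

2022-01-01 to 2022-09-03: 246 days at 1.6% → €425,000 × 1.6% × 246/365 = €4,583.0137
2022-09-04 to 2022-12-31: 119 days at 0.9% → €425,000 × 0.9% × 119/365 = €1,247.0548
Total = €5,830.0685

€5,830.07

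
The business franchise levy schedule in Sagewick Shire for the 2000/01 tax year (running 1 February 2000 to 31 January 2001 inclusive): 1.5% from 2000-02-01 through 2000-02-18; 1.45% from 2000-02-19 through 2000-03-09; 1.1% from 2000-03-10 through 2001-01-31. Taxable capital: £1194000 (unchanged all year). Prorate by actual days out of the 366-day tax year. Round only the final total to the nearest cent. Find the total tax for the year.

2000-02-01 to 2000-02-18: 18 days at 1.5% → £1194000 × 1.5% × 18/366 = £880.8197
2000-02-19 to 2000-03-09: 20 days at 1.45% → £1194000 × 1.45% × 20/366 = £946.0656
2000-03-10 to 2001-01-31: 328 days at 1.1% → £1194000 × 1.1% × 328/366 = £11770.3607
Total = £13597.2459

£13597.25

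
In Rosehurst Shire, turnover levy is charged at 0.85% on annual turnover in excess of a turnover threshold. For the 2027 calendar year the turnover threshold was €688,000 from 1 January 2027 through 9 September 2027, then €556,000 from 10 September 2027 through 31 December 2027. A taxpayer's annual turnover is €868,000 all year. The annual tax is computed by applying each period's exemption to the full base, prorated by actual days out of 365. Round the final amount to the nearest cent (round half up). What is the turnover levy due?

1 January – 9 September 2027: 252 days, exemption €688,000 → (€868,000 − €688,000) × 0.85% × 252/365 = €1,056.3288
10 September – 31 December 2027: 113 days, exemption €556,000 → (€868,000 − €556,000) × 0.85% × 113/365 = €821.0301
Total = €1,877.3589

€1,877.36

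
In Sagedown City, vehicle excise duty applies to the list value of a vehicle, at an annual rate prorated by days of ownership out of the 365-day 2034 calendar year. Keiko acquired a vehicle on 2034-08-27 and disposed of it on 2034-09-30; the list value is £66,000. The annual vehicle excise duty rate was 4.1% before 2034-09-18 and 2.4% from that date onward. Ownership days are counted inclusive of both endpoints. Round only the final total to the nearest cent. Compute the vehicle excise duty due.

2034-08-27 to 2034-09-17: 22 days at 4.1% → £66,000 × 4.1% × 22/365 = £163.1014
2034-09-18 to 2034-09-30: 13 days at 2.4% → £66,000 × 2.4% × 13/365 = £56.4164
Total = £219.5178

£219.52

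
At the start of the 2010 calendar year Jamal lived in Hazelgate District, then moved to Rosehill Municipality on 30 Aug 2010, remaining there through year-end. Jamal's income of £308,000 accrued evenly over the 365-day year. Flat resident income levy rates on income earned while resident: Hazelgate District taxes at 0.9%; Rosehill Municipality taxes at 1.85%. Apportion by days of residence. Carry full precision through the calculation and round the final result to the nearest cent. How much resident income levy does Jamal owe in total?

£3,766.04

Hazelgate District, 1 Jan – 29 Aug 2010: 241 days → £308,000 × 0.9% × 241/365 = £1,830.2795
Rosehill Municipality, 30 Aug – 31 Dec 2010: 124 days → £308,000 × 1.85% × 124/365 = £1,935.7589
Total = £3,766.0384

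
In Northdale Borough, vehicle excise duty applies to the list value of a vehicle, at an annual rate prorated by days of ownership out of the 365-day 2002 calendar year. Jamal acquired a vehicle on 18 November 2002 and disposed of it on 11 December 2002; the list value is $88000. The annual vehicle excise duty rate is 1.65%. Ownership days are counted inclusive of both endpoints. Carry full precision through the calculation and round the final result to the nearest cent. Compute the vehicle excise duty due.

Days held (18 November – 11 December 2002): 24 out of 365
Tax = $88000 × 1.65% × 24/365 = $95.4740

$95.47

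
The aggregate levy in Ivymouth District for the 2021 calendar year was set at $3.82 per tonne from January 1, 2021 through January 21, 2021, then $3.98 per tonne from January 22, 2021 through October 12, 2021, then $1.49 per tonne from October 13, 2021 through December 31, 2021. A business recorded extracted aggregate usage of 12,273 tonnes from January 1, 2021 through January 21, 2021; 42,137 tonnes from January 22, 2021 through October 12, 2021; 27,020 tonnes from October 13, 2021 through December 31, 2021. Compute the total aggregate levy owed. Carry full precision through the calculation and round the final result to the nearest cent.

$254,847.92

January 1 – January 21, 2021: 12,273 tonnes at $3.82/tonne → $46,882.86
January 22 – October 12, 2021: 42,137 tonnes at $3.98/tonne → $167,705.26
October 13 – December 31, 2021: 27,020 tonnes at $1.49/tonne → $40,259.80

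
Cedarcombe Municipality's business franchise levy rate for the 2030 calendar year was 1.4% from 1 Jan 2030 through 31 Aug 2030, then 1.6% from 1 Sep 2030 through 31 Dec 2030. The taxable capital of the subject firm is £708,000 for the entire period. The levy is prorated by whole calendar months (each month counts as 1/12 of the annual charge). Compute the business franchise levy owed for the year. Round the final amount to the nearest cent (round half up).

£10,384.00

1 Jan – 31 Aug 2030: 8 months at 1.4% → £708,000 × 1.4% × 8/12 = £6,608.0000
1 Sep – 31 Dec 2030: 4 months at 1.6% → £708,000 × 1.6% × 4/12 = £3,776.0000
Total = £10,384.0000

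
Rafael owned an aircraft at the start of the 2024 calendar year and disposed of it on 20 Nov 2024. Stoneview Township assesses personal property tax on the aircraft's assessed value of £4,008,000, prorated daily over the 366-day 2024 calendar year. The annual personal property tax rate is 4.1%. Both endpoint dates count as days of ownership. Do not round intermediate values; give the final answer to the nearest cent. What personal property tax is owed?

£145,919.67

Days held (1 Jan – 20 Nov 2024): 325 out of 366
Tax = £4,008,000 × 4.1% × 325/366 = £145,919.6721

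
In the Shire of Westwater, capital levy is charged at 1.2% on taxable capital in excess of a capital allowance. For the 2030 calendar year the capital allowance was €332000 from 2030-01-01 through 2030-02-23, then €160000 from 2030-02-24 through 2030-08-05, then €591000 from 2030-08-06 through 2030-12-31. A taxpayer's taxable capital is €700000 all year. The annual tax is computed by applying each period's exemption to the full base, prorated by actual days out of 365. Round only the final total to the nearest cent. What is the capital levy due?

€4077.50

2030-01-01 to 2030-02-23: 54 days, exemption €332000 → (€700000 − €332000) × 1.2% × 54/365 = €653.3260
2030-02-24 to 2030-08-05: 163 days, exemption €160000 → (€700000 − €160000) × 1.2% × 163/365 = €2893.8082
2030-08-06 to 2030-12-31: 148 days, exemption €591000 → (€700000 − €591000) × 1.2% × 148/365 = €530.3671
Total = €4077.5014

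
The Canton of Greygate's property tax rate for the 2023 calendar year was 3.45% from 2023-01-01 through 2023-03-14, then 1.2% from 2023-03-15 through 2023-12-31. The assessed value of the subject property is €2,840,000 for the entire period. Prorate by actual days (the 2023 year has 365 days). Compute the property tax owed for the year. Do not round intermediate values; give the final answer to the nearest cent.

€46,860.00

2023-01-01 to 2023-03-14: 73 days at 3.45% → €2,840,000 × 3.45% × 73/365 = €19,596.0000
2023-03-15 to 2023-12-31: 292 days at 1.2% → €2,840,000 × 1.2% × 292/365 = €27,264.0000
Total = €46,860.0000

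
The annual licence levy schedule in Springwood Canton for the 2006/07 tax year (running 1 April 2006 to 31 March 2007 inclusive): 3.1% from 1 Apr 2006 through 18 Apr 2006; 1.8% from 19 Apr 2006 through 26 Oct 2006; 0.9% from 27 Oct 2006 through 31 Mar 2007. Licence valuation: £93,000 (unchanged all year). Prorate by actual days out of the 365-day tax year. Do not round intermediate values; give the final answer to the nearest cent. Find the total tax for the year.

1 Apr – 18 Apr 2006: 18 days at 3.1% → £93,000 × 3.1% × 18/365 = £142.1753
19 Apr – 26 Oct 2006: 191 days at 1.8% → £93,000 × 1.8% × 191/365 = £875.9836
27 Oct 2006 – 31 Mar 2007: 156 days at 0.9% → £93,000 × 0.9% × 156/365 = £357.7315
Total = £1,375.8904

£1,375.89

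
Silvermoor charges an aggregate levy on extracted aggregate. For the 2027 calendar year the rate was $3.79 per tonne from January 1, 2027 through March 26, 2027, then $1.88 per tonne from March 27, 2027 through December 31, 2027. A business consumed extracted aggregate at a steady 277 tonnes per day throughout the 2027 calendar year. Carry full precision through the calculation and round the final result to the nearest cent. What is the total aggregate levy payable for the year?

$235,048.35

January 1 – March 26, 2027: 85 days × 277 tonnes/day = 23,545 tonnes at $3.79/tonne → $89,235.55
March 27 – December 31, 2027: 280 days × 277 tonnes/day = 77,560 tonnes at $1.88/tonne → $145,812.80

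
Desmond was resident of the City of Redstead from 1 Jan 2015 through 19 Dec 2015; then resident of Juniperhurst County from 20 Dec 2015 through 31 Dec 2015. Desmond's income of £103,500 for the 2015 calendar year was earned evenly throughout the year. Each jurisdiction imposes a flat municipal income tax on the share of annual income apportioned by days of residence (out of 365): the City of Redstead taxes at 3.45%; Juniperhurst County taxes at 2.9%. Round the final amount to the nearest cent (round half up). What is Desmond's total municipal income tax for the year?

£3,552.03

The City of Redstead, 1 Jan – 19 Dec 2015: 353 days → £103,500 × 3.45% × 353/365 = £3,453.3555
Juniperhurst County, 20 Dec – 31 Dec 2015: 12 days → £103,500 × 2.9% × 12/365 = £98.6795
Total = £3,552.0349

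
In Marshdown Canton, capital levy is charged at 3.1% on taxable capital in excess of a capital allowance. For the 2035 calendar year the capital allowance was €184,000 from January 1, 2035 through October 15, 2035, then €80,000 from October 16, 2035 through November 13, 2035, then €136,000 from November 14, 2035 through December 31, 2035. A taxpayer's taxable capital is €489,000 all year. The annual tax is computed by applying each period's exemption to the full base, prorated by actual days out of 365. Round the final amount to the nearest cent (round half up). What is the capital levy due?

January 1 – October 15, 2035: 288 days, exemption €184,000 → (€489,000 − €184,000) × 3.1% × 288/365 = €7,460.3836
October 16 – November 13, 2035: 29 days, exemption €80,000 → (€489,000 − €80,000) × 3.1% × 29/365 = €1,007.3726
November 14 – December 31, 2035: 48 days, exemption €136,000 → (€489,000 − €136,000) × 3.1% × 48/365 = €1,439.0795
Total = €9,906.8356

€9,906.84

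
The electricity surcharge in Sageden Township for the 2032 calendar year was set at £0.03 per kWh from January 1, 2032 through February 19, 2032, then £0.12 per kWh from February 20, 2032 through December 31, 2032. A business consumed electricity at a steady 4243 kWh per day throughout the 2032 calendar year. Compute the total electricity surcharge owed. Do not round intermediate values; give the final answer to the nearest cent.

£167,259.06

January 1 – February 19, 2032: 50 days × 4243 kWh/day = 212,150 kWh at £0.03/kWh → £6,364.50
February 20 – December 31, 2032: 316 days × 4243 kWh/day = 1,340,788 kWh at £0.12/kWh → £160,894.56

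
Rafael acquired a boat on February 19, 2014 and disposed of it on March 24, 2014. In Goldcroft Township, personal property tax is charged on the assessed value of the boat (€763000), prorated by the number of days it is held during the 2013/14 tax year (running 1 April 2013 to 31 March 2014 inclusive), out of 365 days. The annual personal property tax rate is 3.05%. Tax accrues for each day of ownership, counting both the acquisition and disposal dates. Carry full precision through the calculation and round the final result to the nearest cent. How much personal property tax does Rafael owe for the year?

€2167.76

Days held (February 19 – March 24, 2014): 34 out of 365
Tax = €763000 × 3.05% × 34/365 = €2167.7562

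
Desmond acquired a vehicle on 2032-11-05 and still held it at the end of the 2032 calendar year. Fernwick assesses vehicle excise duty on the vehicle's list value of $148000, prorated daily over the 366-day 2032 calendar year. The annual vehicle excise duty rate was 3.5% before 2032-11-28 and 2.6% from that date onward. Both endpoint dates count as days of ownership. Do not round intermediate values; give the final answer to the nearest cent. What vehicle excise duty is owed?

$682.98

2032-11-05 to 2032-11-27: 23 days at 3.5% → $148000 × 3.5% × 23/366 = $325.5191
2032-11-28 to 2032-12-31: 34 days at 2.6% → $148000 × 2.6% × 34/366 = $357.4645
Total = $682.9836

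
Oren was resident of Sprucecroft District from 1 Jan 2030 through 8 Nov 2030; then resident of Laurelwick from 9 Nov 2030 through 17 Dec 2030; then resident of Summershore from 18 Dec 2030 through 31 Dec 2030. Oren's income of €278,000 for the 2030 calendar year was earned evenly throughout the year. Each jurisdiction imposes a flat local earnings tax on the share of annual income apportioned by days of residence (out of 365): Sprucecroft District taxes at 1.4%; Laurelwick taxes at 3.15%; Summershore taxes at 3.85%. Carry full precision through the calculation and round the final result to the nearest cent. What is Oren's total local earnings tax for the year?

€4,673.07

Sprucecroft District, 1 Jan – 8 Nov 2030: 312 days → €278,000 × 1.4% × 312/365 = €3,326.8603
Laurelwick, 9 Nov – 17 Dec 2030: 39 days → €278,000 × 3.15% × 39/365 = €935.6795
Summershore, 18 Dec – 31 Dec 2030: 14 days → €278,000 × 3.85% × 14/365 = €410.5260
Total = €4,673.0658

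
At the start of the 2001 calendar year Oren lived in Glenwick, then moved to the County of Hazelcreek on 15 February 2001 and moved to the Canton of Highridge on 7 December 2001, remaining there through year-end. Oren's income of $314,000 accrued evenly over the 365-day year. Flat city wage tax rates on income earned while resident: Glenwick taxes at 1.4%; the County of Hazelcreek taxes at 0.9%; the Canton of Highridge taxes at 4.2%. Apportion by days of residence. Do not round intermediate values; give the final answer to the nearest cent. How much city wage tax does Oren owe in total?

$3,729.29

Glenwick, 1 January – 14 February 2001: 45 days → $314,000 × 1.4% × 45/365 = $541.9726
The County of Hazelcreek, 15 February – 6 December 2001: 295 days → $314,000 × 0.9% × 295/365 = $2,284.0274
The Canton of Highridge, 7 December – 31 December 2001: 25 days → $314,000 × 4.2% × 25/365 = $903.2877
Total = $3,729.2877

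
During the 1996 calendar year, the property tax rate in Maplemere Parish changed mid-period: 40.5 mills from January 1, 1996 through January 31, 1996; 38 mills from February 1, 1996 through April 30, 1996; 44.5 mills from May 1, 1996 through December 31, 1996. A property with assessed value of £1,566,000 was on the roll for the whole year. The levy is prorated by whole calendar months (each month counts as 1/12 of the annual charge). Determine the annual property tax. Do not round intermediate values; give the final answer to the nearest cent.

January 1 – January 31, 1996: 1 month at 40.5 mills → £1,566,000 × 4.05% × 1/12 = £5,285.2500
February 1 – April 30, 1996: 3 months at 38 mills → £1,566,000 × 3.8% × 3/12 = £14,877.0000
May 1 – December 31, 1996: 8 months at 44.5 mills → £1,566,000 × 4.45% × 8/12 = £46,458.0000
Total = £66,620.2500

£66,620.25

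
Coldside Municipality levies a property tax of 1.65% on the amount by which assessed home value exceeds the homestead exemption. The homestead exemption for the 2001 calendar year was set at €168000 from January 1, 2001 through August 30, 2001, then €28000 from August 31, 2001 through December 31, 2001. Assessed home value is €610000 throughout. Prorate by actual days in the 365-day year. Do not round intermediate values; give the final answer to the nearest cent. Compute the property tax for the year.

January 1 – August 30, 2001: 242 days, exemption €168000 → (€610000 − €168000) × 1.65% × 242/365 = €4835.3589
August 31 – December 31, 2001: 123 days, exemption €28000 → (€610000 − €28000) × 1.65% × 123/365 = €3236.0795
Total = €8071.4384

€8071.44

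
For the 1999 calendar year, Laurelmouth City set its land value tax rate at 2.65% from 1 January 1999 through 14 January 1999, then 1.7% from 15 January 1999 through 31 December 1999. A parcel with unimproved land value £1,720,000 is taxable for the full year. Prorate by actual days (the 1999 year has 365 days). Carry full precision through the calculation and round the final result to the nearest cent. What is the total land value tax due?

1 January – 14 January 1999: 14 days at 2.65% → £1,720,000 × 2.65% × 14/365 = £1,748.2740
15 January – 31 December 1999: 351 days at 1.7% → £1,720,000 × 1.7% × 351/365 = £28,118.4658
Total = £29,866.7397

£29,866.74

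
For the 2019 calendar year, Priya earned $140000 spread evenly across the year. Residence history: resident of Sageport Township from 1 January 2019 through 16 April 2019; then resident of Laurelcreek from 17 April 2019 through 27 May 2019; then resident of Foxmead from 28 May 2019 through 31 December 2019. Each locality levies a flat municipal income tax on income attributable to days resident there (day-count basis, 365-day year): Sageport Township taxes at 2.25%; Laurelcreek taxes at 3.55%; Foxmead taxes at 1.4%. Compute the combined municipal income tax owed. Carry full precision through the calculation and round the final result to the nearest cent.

Sageport Township, 1 January – 16 April 2019: 106 days → $140000 × 2.25% × 106/365 = $914.7945
Laurelcreek, 17 April – 27 May 2019: 41 days → $140000 × 3.55% × 41/365 = $558.2740
Foxmead, 28 May – 31 December 2019: 218 days → $140000 × 1.4% × 218/365 = $1170.6301
Total = $2643.6986

$2643.70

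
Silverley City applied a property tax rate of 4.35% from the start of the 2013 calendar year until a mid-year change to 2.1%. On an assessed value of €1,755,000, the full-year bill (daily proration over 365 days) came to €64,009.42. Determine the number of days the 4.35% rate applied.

Let d = days at the first rate; then 365 − d days at the second rate.
€1,755,000 × [4.35%·d + 2.1%·(365−d)] / 365 = €64,009.42
Solving gives d = 251, so the new rate took effect on September 9, 2013.

251 days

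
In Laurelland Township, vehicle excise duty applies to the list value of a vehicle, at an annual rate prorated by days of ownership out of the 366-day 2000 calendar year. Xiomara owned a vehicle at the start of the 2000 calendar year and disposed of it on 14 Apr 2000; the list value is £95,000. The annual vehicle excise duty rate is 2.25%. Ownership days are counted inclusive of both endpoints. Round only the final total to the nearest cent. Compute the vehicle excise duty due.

£613.22

Days held (1 Jan – 14 Apr 2000): 105 out of 366
Tax = £95,000 × 2.25% × 105/366 = £613.2172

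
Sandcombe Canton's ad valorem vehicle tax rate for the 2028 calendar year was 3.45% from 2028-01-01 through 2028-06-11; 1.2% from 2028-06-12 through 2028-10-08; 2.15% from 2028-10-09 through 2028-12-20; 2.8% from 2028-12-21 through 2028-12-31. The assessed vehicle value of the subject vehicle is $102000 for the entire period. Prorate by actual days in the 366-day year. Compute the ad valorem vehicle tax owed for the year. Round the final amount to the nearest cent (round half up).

$2488.41

2028-01-01 to 2028-06-11: 163 days at 3.45% → $102000 × 3.45% × 163/366 = $1567.2049
2028-06-12 to 2028-10-08: 119 days at 1.2% → $102000 × 1.2% × 119/366 = $397.9672
2028-10-09 to 2028-12-20: 73 days at 2.15% → $102000 × 2.15% × 73/366 = $437.4016
2028-12-21 to 2028-12-31: 11 days at 2.8% → $102000 × 2.8% × 11/366 = $85.8361
Total = $2488.4098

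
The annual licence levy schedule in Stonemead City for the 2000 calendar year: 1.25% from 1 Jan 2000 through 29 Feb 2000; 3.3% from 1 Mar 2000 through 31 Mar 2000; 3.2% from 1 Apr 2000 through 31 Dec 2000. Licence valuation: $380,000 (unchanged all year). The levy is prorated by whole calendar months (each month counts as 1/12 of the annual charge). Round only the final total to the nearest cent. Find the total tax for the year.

1 Jan – 29 Feb 2000: 2 months at 1.25% → $380,000 × 1.25% × 2/12 = $791.6667
1 Mar – 31 Mar 2000: 1 month at 3.3% → $380,000 × 3.3% × 1/12 = $1,045.0000
1 Apr – 31 Dec 2000: 9 months at 3.2% → $380,000 × 3.2% × 9/12 = $9,120.0000
Total = $10,956.6667

$10,956.67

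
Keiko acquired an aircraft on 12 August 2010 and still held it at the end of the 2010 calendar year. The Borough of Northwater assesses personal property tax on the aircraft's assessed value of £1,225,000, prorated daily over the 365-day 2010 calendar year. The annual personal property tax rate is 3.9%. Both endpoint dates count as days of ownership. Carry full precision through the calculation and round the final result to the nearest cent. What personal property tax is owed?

£18,586.44

Days held (12 August – 31 December 2010): 142 out of 365
Tax = £1,225,000 × 3.9% × 142/365 = £18,586.4384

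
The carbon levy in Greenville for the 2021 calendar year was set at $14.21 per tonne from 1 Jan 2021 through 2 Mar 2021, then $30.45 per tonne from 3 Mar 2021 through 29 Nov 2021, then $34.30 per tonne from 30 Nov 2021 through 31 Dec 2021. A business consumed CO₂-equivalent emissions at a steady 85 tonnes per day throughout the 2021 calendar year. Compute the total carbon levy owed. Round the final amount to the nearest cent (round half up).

$870,978.85

1 Jan – 2 Mar 2021: 61 days × 85 tonnes/day = 5,185 tonnes at $14.21/tonne → $73,678.85
3 Mar – 29 Nov 2021: 272 days × 85 tonnes/day = 23,120 tonnes at $30.45/tonne → $704,004.00
30 Nov – 31 Dec 2021: 32 days × 85 tonnes/day = 2,720 tonnes at $34.30/tonne → $93,296.00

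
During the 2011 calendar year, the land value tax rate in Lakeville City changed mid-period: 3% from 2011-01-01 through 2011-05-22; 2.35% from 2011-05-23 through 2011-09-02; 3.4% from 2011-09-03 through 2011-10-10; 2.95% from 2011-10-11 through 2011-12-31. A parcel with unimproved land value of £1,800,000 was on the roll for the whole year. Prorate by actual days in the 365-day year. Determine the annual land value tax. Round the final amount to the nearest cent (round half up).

£51,245.75

2011-01-01 to 2011-05-22: 142 days at 3% → £1,800,000 × 3% × 142/365 = £21,008.2192
2011-05-23 to 2011-09-02: 103 days at 2.35% → £1,800,000 × 2.35% × 103/365 = £11,936.7123
2011-09-03 to 2011-10-10: 38 days at 3.4% → £1,800,000 × 3.4% × 38/365 = £6,371.5068
2011-10-11 to 2011-12-31: 82 days at 2.95% → £1,800,000 × 2.95% × 82/365 = £11,929.3151
Total = £51,245.7534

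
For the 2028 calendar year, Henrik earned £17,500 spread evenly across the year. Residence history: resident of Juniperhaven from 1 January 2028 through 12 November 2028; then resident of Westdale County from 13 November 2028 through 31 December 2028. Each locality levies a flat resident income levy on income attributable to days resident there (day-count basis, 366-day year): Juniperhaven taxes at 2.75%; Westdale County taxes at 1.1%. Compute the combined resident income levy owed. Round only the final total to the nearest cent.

Juniperhaven, 1 January – 12 November 2028: 317 days → £17,500 × 2.75% × 317/366 = £416.8204
Westdale County, 13 November – 31 December 2028: 49 days → £17,500 × 1.1% × 49/366 = £25.7719
Total = £442.5922

£442.59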